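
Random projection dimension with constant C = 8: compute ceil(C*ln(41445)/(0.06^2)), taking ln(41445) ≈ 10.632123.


ln(41445) ≈ 10.632123.
eps^2 = 0.06^2 = 0.0036.
C*ln(N)/eps^2 ≈ 8*10.632123/0.0036 ≈ 23626.94.
m = ceil(23626.94) = 23627.

23627


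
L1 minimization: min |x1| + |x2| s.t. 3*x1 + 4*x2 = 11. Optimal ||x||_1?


Axis intercepts:
  x1 = 11/3, x2 = 0: L1 = 11/3
  x1 = 0, x2 = 11/4: L1 = 11/4
x* = (0, 11/4)
||x*||_1 = 11/4.

11/4


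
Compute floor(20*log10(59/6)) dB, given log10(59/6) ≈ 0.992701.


||x||/||e|| = 59/6.
log10(59/6) ≈ 0.992701.
20*log10(||x||/||e||) ≈ 20*0.992701 = 19.85402.
floor(19.85402) = 19.

19


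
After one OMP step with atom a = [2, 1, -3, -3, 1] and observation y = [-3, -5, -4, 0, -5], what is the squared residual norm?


a^T a = 24.
a^T y = -4.
coeff = -4/24 = -1/6.
||r||^2 = 223/3.

223/3


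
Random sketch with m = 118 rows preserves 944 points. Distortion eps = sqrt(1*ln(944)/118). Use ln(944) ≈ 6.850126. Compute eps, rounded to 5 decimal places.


ln(944) ≈ 6.850126.
1*ln(N)/m ≈ 1*6.850126/118 ≈ 0.05805192.
eps = sqrt(0.05805192) ≈ 0.2409397 ≈ 0.24094.

0.24094


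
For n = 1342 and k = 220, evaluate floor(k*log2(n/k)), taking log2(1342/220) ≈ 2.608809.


log2(n/k) = log2(1342/220) ≈ 2.608809.
k*log2(n/k) ≈ 220*2.608809 = 573.93798.
floor(573.93798) = 573.

573


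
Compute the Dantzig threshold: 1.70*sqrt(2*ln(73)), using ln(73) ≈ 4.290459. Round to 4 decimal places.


ln(73) ≈ 4.290459.
2*ln(n) ≈ 8.580918.
sqrt(2*ln(n)) ≈ sqrt(8.580918) ≈ 2.92932.
threshold ≈ 1.70*2.92932 = 4.979844 ≈ 4.9798.

4.9798


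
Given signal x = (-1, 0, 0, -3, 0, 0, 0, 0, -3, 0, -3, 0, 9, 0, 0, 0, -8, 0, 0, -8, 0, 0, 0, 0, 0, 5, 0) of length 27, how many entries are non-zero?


Non-zero positions: [0, 3, 8, 10, 12, 16, 19, 25].
Sparsity = 8.

8


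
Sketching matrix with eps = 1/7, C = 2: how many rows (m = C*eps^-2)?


1/eps = 7.
(1/eps)^2 = 49.
m = 2*49 = 98.

98


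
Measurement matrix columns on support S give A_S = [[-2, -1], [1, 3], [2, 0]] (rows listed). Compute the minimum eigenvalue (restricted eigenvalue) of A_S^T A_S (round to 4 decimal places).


A_S^T A_S = [[9, 5], [5, 10]].
trace = 19.
det = 65.
disc = trace^2 - 4*det = 361 - 4*65 = 101.
sqrt(101) ≈ 10.049876.
lam_min = (19 - sqrt(101))/2 ≈ (19 - 10.049876)/2 = 4.475062 ≈ 4.4751.

4.4751


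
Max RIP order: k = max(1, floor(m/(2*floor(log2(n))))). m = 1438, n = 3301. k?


floor(log2(3301)) = 11.
2*11 = 22.
m/(2*floor(log2(n))) = 1438/22 ≈ 65.3636.
floor = 65.
k = max(1, 65) = 65.

65


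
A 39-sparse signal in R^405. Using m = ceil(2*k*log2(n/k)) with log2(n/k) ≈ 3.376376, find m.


log2(n/k) = log2(405/39) ≈ 3.376376.
2*k*log2(n/k) ≈ 2*39*3.376376 = 263.357328.
m = ceil(263.357328) = 264.

264


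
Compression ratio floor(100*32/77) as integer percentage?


100*m/n = 100*32/77 ≈ 41.5584.
floor = 41.

41


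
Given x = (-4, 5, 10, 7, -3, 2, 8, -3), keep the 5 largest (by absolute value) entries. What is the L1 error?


Sorted |x_i| descending: [10, 8, 7, 5, 4, 3, 3, 2]
Keep top 5: [10, 8, 7, 5, 4]
Tail entries: [3, 3, 2]
L1 error = sum of tail = 8.

8


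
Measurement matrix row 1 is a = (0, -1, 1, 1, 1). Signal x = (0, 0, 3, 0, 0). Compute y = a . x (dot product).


Non-zero terms: ['1*3']
Products: [3]
y = sum = 3.

3


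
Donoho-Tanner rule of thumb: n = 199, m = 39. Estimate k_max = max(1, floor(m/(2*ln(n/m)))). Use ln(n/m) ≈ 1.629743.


n/m = 199/39.
ln(n/m) ≈ 1.629743.
2*ln(n/m) ≈ 3.259486.
m/(2*ln(n/m)) ≈ 39/3.259486 ≈ 11.9651.
floor = 11.
k_max = max(1, 11) = 11.

11


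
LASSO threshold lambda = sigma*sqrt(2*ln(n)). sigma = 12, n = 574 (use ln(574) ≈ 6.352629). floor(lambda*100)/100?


ln(574) ≈ 6.352629.
2*ln(n) ≈ 12.705258.
sqrt(2*ln(n)) ≈ sqrt(12.705258) ≈ 3.564444.
lambda ≈ 12*3.564444 = 42.773328.
floor(lambda*100)/100 = 42.77.

42.77


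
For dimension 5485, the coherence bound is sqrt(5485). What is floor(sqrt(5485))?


74^2 = 5476 <= 5485 < 5625 = 75^2, so 74 <= sqrt(5485) < 75.
floor(sqrt(5485)) = 74.

74


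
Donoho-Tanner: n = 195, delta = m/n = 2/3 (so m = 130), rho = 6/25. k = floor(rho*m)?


m = 2/3*195 = 130.
rho = 6/25.
rho*m = 6/25*130 = 31.2.
k = floor(31.2) = 31.

31


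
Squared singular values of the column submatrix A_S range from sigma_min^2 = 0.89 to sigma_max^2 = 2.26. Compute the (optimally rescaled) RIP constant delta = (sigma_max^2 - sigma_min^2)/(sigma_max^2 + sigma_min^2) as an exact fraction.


lambda_max - lambda_min = 2.26 - 0.89 = 1.37.
lambda_max + lambda_min = 2.26 + 0.89 = 3.15.
delta = 1.37/3.15 = 137/315.

137/315


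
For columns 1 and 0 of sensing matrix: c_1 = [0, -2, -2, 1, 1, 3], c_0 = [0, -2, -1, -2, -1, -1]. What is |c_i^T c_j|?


Inner product: 0*0 + -2*-2 + -2*-1 + 1*-2 + 1*-1 + 3*-1
Products: [0, 4, 2, -2, -1, -3]
Sum = 0.
|dot| = 0.

0


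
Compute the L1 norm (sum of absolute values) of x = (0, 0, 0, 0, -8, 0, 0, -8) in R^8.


Non-zero entries: [(4, -8), (7, -8)]
Absolute values: [8, 8]
||x||_1 = sum = 16.

16


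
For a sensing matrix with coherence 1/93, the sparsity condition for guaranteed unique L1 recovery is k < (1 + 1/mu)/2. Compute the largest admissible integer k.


1/mu = 93.
1 + 1/mu = 94.
(1 + 1/mu)/2 = 47 is an integer and the inequality is strict, so k_max = 47 - 1 = 46.

46


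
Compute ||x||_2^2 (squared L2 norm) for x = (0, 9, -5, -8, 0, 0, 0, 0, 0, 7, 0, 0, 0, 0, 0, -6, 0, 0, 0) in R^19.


Non-zero entries: [(1, 9), (2, -5), (3, -8), (9, 7), (15, -6)]
Squares: [81, 25, 64, 49, 36]
||x||_2^2 = sum = 255.

255


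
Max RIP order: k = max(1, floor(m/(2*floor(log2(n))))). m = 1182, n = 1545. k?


floor(log2(1545)) = 10.
2*10 = 20.
m/(2*floor(log2(n))) = 1182/20 ≈ 59.1.
floor = 59.
k = max(1, 59) = 59.

59


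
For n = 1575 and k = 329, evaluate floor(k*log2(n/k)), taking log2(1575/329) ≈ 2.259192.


log2(n/k) = log2(1575/329) ≈ 2.259192.
k*log2(n/k) ≈ 329*2.259192 = 743.274168.
floor(743.274168) = 743.

743


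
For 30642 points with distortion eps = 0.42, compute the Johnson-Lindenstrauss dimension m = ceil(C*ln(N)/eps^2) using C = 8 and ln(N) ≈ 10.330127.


ln(30642) ≈ 10.330127.
eps^2 = 0.42^2 = 0.1764.
C*ln(N)/eps^2 ≈ 8*10.330127/0.1764 ≈ 468.4865.
m = ceil(468.4865) = 469.

469


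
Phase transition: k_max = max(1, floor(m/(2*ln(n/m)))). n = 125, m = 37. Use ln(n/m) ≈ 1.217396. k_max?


n/m = 125/37.
ln(n/m) ≈ 1.217396.
2*ln(n/m) ≈ 2.434792.
m/(2*ln(n/m)) ≈ 37/2.434792 ≈ 15.1964.
floor = 15.
k_max = max(1, 15) = 15.

15


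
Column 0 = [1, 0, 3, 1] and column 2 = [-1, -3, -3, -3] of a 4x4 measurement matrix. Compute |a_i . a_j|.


Inner product: 1*-1 + 0*-3 + 3*-3 + 1*-3
Products: [-1, 0, -9, -3]
Sum = -13.
|dot| = 13.

13


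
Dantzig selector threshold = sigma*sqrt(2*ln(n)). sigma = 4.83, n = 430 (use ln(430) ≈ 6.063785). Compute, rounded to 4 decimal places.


ln(430) ≈ 6.063785.
2*ln(n) ≈ 12.12757.
sqrt(2*ln(n)) ≈ sqrt(12.12757) ≈ 3.482466.
threshold ≈ 4.83*3.482466 = 16.82031078 ≈ 16.8203.

16.8203


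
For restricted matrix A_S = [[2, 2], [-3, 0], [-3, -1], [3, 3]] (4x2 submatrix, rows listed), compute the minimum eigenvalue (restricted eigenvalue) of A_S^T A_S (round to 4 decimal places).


A_S^T A_S = [[31, 16], [16, 14]].
trace = 45.
det = 178.
disc = trace^2 - 4*det = 2025 - 4*178 = 1313.
sqrt(1313) ≈ 36.235342.
lam_min = (45 - sqrt(1313))/2 ≈ (45 - 36.235342)/2 = 4.382329 ≈ 4.3823.

4.3823


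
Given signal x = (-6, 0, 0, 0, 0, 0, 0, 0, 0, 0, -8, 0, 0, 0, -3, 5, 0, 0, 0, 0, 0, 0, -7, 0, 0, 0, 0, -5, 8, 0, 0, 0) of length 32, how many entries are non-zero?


Non-zero positions: [0, 10, 14, 15, 22, 27, 28].
Sparsity = 7.

7


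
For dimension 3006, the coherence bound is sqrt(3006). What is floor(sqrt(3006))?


54^2 = 2916 <= 3006 < 3025 = 55^2, so 54 <= sqrt(3006) < 55.
floor(sqrt(3006)) = 54.

54


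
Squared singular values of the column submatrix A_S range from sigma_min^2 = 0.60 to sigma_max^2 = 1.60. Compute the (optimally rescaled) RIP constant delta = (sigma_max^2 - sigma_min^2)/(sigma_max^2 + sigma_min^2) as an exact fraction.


lambda_max - lambda_min = 1.60 - 0.60 = 1.00.
lambda_max + lambda_min = 1.60 + 0.60 = 2.20.
delta = 1.00/2.20 = 100/220 = 5/11.

5/11


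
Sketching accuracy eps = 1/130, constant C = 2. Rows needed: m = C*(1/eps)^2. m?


1/eps = 130.
(1/eps)^2 = 16900.
m = 2*16900 = 33800.

33800


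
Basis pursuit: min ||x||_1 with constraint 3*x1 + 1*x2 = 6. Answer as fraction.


Axis intercepts:
  x1 = 2, x2 = 0: L1 = 2
  x1 = 0, x2 = 6: L1 = 6
x* = (2, 0)
||x*||_1 = 2.

2


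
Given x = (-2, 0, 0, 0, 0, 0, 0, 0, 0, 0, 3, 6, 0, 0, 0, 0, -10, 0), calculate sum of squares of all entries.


Non-zero entries: [(0, -2), (10, 3), (11, 6), (16, -10)]
Squares: [4, 9, 36, 100]
||x||_2^2 = sum = 149.

149


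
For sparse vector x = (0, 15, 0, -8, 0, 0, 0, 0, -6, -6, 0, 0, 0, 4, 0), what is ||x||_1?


Non-zero entries: [(1, 15), (3, -8), (8, -6), (9, -6), (13, 4)]
Absolute values: [15, 8, 6, 6, 4]
||x||_1 = sum = 39.

39


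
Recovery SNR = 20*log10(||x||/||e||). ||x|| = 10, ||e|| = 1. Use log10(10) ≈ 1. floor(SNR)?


||x||/||e|| = 10/1 = 10.
log10(10) ≈ 1.
20*log10(||x||/||e||) ≈ 20*1 = 20.
floor(20) = 20.

20


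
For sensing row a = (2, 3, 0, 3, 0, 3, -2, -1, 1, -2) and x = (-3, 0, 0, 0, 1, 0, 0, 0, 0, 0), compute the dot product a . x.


Non-zero terms: ['2*-3', '0*1']
Products: [-6, 0]
y = sum = -6.

-6


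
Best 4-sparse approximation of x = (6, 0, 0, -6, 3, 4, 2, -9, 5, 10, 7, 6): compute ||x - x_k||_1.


Sorted |x_i| descending: [10, 9, 7, 6, 6, 6, 5, 4, 3, 2, 0, 0]
Keep top 4: [10, 9, 7, 6]
Tail entries: [6, 6, 5, 4, 3, 2, 0, 0]
L1 error = sum of tail = 26.

26


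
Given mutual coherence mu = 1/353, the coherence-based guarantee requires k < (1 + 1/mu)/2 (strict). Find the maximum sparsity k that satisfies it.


1/mu = 353.
1 + 1/mu = 354.
(1 + 1/mu)/2 = 177 is an integer and the inequality is strict, so k_max = 177 - 1 = 176.

176


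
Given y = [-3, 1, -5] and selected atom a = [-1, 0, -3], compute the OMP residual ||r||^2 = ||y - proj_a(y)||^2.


a^T a = 10.
a^T y = 18.
coeff = 18/10 = 9/5.
||r||^2 = 13/5.

13/5


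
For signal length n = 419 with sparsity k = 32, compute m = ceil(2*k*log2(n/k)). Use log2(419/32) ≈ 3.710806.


log2(n/k) = log2(419/32) ≈ 3.710806.
2*k*log2(n/k) ≈ 2*32*3.710806 = 237.491584.
m = ceil(237.491584) = 238.

238


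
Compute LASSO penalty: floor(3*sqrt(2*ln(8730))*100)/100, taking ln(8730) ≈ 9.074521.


ln(8730) ≈ 9.074521.
2*ln(n) ≈ 18.149042.
sqrt(2*ln(n)) ≈ sqrt(18.149042) ≈ 4.260169.
lambda ≈ 3*4.260169 = 12.780507.
floor(lambda*100)/100 = 12.78.

12.78


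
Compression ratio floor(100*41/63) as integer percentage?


100*m/n = 100*41/63 ≈ 65.0794.
floor = 65.

65


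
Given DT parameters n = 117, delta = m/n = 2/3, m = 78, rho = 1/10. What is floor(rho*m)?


m = 2/3*117 = 78.
rho = 1/10.
rho*m = 1/10*78 = 7.8.
k = floor(7.8) = 7.

7


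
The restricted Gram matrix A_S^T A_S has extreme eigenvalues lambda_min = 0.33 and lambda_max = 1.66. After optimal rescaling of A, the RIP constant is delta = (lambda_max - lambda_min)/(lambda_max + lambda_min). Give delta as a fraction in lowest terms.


lambda_max - lambda_min = 1.66 - 0.33 = 1.33.
lambda_max + lambda_min = 1.66 + 0.33 = 1.99.
delta = 1.33/1.99 = 133/199.

133/199


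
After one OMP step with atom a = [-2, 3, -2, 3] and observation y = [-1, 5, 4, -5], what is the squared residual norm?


a^T a = 26.
a^T y = -6.
coeff = -6/26 = -3/13.
||r||^2 = 853/13.

853/13


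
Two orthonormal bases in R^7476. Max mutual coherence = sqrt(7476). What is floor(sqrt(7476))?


86^2 = 7396 <= 7476 < 7569 = 87^2, so 86 <= sqrt(7476) < 87.
floor(sqrt(7476)) = 86.

86


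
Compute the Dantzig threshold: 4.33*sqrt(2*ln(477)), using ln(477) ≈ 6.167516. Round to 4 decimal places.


ln(477) ≈ 6.167516.
2*ln(n) ≈ 12.335032.
sqrt(2*ln(n)) ≈ sqrt(12.335032) ≈ 3.512126.
threshold ≈ 4.33*3.512126 = 15.20750558 ≈ 15.2075.

15.2075


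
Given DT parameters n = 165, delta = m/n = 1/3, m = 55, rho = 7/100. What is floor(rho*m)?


m = 1/3*165 = 55.
rho = 7/100.
rho*m = 7/100*55 = 3.85.
k = floor(3.85) = 3.

3


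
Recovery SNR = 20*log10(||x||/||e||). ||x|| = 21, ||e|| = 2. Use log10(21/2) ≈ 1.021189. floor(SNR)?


||x||/||e|| = 21/2.
log10(21/2) ≈ 1.021189.
20*log10(||x||/||e||) ≈ 20*1.021189 = 20.42378.
floor(20.42378) = 20.

20


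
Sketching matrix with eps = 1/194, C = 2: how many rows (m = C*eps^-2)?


1/eps = 194.
(1/eps)^2 = 37636.
m = 2*37636 = 75272.

75272


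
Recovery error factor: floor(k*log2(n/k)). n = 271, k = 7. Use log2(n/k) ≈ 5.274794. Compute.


log2(n/k) = log2(271/7) ≈ 5.274794.
k*log2(n/k) ≈ 7*5.274794 = 36.923558.
floor(36.923558) = 36.

36


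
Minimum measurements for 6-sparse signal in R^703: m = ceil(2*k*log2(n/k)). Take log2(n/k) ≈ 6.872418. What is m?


log2(n/k) = log2(703/6) ≈ 6.872418.
2*k*log2(n/k) ≈ 2*6*6.872418 = 82.469016.
m = ceil(82.469016) = 83.

83


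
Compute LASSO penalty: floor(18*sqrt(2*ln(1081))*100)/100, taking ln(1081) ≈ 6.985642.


ln(1081) ≈ 6.985642.
2*ln(n) ≈ 13.971284.
sqrt(2*ln(n)) ≈ sqrt(13.971284) ≈ 3.737818.
lambda ≈ 18*3.737818 = 67.280724.
floor(lambda*100)/100 = 67.28.

67.28


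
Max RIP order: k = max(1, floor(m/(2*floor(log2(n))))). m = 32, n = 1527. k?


floor(log2(1527)) = 10.
2*10 = 20.
m/(2*floor(log2(n))) = 32/20 ≈ 1.6.
floor = 1.
k = max(1, 1) = 1.

1


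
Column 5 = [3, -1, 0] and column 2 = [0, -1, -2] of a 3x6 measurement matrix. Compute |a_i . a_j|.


Inner product: 3*0 + -1*-1 + 0*-2
Products: [0, 1, 0]
Sum = 1.
|dot| = 1.

1


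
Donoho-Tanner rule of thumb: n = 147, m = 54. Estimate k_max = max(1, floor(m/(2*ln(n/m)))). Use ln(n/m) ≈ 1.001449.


n/m = 147/54 = 49/18.
ln(n/m) ≈ 1.001449.
2*ln(n/m) ≈ 2.002898.
m/(2*ln(n/m)) ≈ 54/2.002898 ≈ 26.9609.
floor = 26.
k_max = max(1, 26) = 26.

26


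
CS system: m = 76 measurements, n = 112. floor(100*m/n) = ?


100*m/n = 100*76/112 ≈ 67.8571.
floor = 67.

67


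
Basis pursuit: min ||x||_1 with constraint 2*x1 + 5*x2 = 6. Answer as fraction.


Axis intercepts:
  x1 = 3, x2 = 0: L1 = 3
  x1 = 0, x2 = 6/5: L1 = 6/5
x* = (0, 6/5)
||x*||_1 = 6/5.

6/5


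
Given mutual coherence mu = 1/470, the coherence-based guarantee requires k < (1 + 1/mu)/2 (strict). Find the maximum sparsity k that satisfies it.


1/mu = 470.
1 + 1/mu = 471.
(1 + 1/mu)/2 = 235.5 is not an integer, so k_max = floor(235.5) = 235.

235


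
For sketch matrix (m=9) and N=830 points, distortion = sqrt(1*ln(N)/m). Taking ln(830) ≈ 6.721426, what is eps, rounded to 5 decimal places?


ln(830) ≈ 6.721426.
1*ln(N)/m ≈ 1*6.721426/9 ≈ 0.74682511.
eps = sqrt(0.74682511) ≈ 0.8641904 ≈ 0.86419.

0.86419


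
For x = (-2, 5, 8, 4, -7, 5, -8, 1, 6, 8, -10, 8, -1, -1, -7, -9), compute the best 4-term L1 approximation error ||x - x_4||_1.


Sorted |x_i| descending: [10, 9, 8, 8, 8, 8, 7, 7, 6, 5, 5, 4, 2, 1, 1, 1]
Keep top 4: [10, 9, 8, 8]
Tail entries: [8, 8, 7, 7, 6, 5, 5, 4, 2, 1, 1, 1]
L1 error = sum of tail = 55.

55


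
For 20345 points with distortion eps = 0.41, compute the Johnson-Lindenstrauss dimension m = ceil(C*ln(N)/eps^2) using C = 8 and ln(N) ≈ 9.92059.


ln(20345) ≈ 9.92059.
eps^2 = 0.41^2 = 0.1681.
C*ln(N)/eps^2 ≈ 8*9.92059/0.1681 ≈ 472.128.
m = ceil(472.128) = 473.

473


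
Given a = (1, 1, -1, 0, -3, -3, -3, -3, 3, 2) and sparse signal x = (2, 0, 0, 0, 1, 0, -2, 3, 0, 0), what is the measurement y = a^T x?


Non-zero terms: ['1*2', '-3*1', '-3*-2', '-3*3']
Products: [2, -3, 6, -9]
y = sum = -4.

-4


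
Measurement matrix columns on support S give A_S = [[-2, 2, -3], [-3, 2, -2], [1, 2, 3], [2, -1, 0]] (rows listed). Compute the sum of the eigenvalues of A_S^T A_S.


Sum of eigenvalues of A_S^T A_S = trace(A_S^T A_S) = sum of squared column norms of A_S.
A_S^T A_S diagonal: [18, 13, 22].
trace = 18 + 13 + 22 = 53.

53


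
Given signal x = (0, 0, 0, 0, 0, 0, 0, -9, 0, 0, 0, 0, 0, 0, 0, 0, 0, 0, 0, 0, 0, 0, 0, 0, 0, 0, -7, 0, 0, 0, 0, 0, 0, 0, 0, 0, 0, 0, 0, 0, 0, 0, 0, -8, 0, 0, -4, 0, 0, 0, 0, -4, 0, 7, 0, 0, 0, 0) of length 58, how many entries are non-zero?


Non-zero positions: [7, 26, 43, 46, 51, 53].
Sparsity = 6.

6


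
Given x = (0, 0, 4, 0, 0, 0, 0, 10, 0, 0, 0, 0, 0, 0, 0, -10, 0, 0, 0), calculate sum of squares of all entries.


Non-zero entries: [(2, 4), (7, 10), (15, -10)]
Squares: [16, 100, 100]
||x||_2^2 = sum = 216.

216


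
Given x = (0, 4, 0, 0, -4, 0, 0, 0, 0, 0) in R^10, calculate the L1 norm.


Non-zero entries: [(1, 4), (4, -4)]
Absolute values: [4, 4]
||x||_1 = sum = 8.

8


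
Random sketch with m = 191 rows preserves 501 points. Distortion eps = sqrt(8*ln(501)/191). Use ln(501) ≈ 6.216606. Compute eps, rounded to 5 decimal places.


ln(501) ≈ 6.216606.
8*ln(N)/m ≈ 8*6.216606/191 ≈ 0.2603814.
eps = sqrt(0.2603814) ≈ 0.5102758 ≈ 0.51028.

0.51028


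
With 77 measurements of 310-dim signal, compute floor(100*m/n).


100*m/n = 100*77/310 ≈ 24.8387.
floor = 24.

24


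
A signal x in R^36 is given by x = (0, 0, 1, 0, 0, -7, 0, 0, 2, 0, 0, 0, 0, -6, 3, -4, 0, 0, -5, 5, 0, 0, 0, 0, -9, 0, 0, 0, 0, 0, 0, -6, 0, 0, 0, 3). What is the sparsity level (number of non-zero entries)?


Non-zero positions: [2, 5, 8, 13, 14, 15, 18, 19, 24, 31, 35].
Sparsity = 11.

11


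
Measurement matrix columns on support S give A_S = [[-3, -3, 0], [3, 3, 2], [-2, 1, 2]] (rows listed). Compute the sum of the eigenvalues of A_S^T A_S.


Sum of eigenvalues of A_S^T A_S = trace(A_S^T A_S) = sum of squared column norms of A_S.
A_S^T A_S diagonal: [22, 19, 8].
trace = 22 + 19 + 8 = 49.

49


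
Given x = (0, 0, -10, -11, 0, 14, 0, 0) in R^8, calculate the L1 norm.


Non-zero entries: [(2, -10), (3, -11), (5, 14)]
Absolute values: [10, 11, 14]
||x||_1 = sum = 35.

35


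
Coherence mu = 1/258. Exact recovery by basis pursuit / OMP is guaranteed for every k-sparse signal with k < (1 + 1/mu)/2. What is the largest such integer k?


1/mu = 258.
1 + 1/mu = 259.
(1 + 1/mu)/2 = 129.5 is not an integer, so k_max = floor(129.5) = 129.

129


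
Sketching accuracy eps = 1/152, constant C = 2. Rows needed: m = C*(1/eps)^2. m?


1/eps = 152.
(1/eps)^2 = 23104.
m = 2*23104 = 46208.

46208


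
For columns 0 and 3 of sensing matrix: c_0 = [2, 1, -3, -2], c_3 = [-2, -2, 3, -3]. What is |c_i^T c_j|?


Inner product: 2*-2 + 1*-2 + -3*3 + -2*-3
Products: [-4, -2, -9, 6]
Sum = -9.
|dot| = 9.

9


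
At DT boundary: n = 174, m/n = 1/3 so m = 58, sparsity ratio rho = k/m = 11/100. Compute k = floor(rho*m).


m = 1/3*174 = 58.
rho = 11/100.
rho*m = 11/100*58 = 6.38.
k = floor(6.38) = 6.

6


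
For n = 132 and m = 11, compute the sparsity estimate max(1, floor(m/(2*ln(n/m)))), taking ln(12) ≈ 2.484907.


n/m = 132/11 = 12.
ln(n/m) ≈ 2.484907.
2*ln(n/m) ≈ 4.969814.
m/(2*ln(n/m)) ≈ 11/4.969814 ≈ 2.2134.
floor = 2.
k_max = max(1, 2) = 2.

2


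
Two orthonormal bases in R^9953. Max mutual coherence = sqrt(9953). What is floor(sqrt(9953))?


99^2 = 9801 <= 9953 < 10000 = 100^2, so 99 <= sqrt(9953) < 100.
floor(sqrt(9953)) = 99.

99


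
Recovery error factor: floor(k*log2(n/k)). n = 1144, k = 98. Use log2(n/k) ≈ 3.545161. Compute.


log2(n/k) = log2(1144/98) ≈ 3.545161.
k*log2(n/k) ≈ 98*3.545161 = 347.425778.
floor(347.425778) = 347.

347


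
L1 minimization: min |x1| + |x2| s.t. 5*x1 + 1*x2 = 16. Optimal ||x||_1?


Axis intercepts:
  x1 = 16/5, x2 = 0: L1 = 16/5
  x1 = 0, x2 = 16: L1 = 16
x* = (16/5, 0)
||x*||_1 = 16/5.

16/5


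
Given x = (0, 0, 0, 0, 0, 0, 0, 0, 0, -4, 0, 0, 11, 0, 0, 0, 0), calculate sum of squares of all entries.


Non-zero entries: [(9, -4), (12, 11)]
Squares: [16, 121]
||x||_2^2 = sum = 137.

137


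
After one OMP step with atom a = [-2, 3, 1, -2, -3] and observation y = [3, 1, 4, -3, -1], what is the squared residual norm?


a^T a = 27.
a^T y = 10.
coeff = 10/27 = 10/27.
||r||^2 = 872/27.

872/27


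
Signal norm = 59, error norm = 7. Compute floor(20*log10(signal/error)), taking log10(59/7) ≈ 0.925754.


||x||/||e|| = 59/7.
log10(59/7) ≈ 0.925754.
20*log10(||x||/||e||) ≈ 20*0.925754 = 18.51508.
floor(18.51508) = 18.

18


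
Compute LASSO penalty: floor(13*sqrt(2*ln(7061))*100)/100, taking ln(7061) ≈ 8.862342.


ln(7061) ≈ 8.862342.
2*ln(n) ≈ 17.724684.
sqrt(2*ln(n)) ≈ sqrt(17.724684) ≈ 4.210069.
lambda ≈ 13*4.210069 = 54.730897.
floor(lambda*100)/100 = 54.73.

54.73


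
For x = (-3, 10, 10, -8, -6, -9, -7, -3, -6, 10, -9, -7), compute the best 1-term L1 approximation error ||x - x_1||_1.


Sorted |x_i| descending: [10, 10, 10, 9, 9, 8, 7, 7, 6, 6, 3, 3]
Keep top 1: [10]
Tail entries: [10, 10, 9, 9, 8, 7, 7, 6, 6, 3, 3]
L1 error = sum of tail = 78.

78


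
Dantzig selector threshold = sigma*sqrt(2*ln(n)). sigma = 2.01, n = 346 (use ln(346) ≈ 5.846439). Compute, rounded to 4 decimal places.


ln(346) ≈ 5.846439.
2*ln(n) ≈ 11.692878.
sqrt(2*ln(n)) ≈ sqrt(11.692878) ≈ 3.419485.
threshold ≈ 2.01*3.419485 = 6.87316485 ≈ 6.8732.

6.8732


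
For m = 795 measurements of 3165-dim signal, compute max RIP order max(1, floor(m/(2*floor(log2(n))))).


floor(log2(3165)) = 11.
2*11 = 22.
m/(2*floor(log2(n))) = 795/22 ≈ 36.1364.
floor = 36.
k = max(1, 36) = 36.

36


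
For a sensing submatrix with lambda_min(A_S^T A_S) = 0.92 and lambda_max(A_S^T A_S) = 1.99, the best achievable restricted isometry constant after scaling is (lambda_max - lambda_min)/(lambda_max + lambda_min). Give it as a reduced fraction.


lambda_max - lambda_min = 1.99 - 0.92 = 1.07.
lambda_max + lambda_min = 1.99 + 0.92 = 2.91.
delta = 1.07/2.91 = 107/291.

107/291


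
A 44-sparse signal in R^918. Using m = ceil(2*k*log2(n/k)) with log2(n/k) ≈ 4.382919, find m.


log2(n/k) = log2(918/44) ≈ 4.382919.
2*k*log2(n/k) ≈ 2*44*4.382919 = 385.696872.
m = ceil(385.696872) = 386.

386


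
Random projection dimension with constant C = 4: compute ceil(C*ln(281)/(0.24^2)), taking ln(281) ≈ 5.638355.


ln(281) ≈ 5.638355.
eps^2 = 0.24^2 = 0.0576.
C*ln(N)/eps^2 ≈ 4*5.638355/0.0576 ≈ 391.5524.
m = ceil(391.5524) = 392.

392


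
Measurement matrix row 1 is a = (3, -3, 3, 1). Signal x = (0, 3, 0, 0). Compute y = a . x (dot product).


Non-zero terms: ['-3*3']
Products: [-9]
y = sum = -9.

-9


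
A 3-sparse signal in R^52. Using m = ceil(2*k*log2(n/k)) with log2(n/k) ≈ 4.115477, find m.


log2(n/k) = log2(52/3) ≈ 4.115477.
2*k*log2(n/k) ≈ 2*3*4.115477 = 24.692862.
m = ceil(24.692862) = 25.

25


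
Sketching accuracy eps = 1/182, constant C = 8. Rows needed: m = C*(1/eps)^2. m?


1/eps = 182.
(1/eps)^2 = 33124.
m = 8*33124 = 264992.

264992


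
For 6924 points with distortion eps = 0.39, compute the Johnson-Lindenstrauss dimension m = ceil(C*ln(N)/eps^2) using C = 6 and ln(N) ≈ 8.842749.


ln(6924) ≈ 8.842749.
eps^2 = 0.39^2 = 0.1521.
C*ln(N)/eps^2 ≈ 6*8.842749/0.1521 ≈ 348.8264.
m = ceil(348.8264) = 349.

349


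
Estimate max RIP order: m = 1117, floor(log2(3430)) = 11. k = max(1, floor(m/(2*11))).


floor(log2(3430)) = 11.
2*11 = 22.
m/(2*floor(log2(n))) = 1117/22 ≈ 50.7727.
floor = 50.
k = max(1, 50) = 50.

50


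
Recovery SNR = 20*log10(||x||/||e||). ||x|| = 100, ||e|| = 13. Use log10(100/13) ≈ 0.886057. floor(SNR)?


||x||/||e|| = 100/13.
log10(100/13) ≈ 0.886057.
20*log10(||x||/||e||) ≈ 20*0.886057 = 17.72114.
floor(17.72114) = 17.

17


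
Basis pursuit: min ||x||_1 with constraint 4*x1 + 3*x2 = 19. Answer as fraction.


Axis intercepts:
  x1 = 19/4, x2 = 0: L1 = 19/4
  x1 = 0, x2 = 19/3: L1 = 19/3
x* = (19/4, 0)
||x*||_1 = 19/4.

19/4


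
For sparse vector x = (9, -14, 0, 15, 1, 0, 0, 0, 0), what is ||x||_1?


Non-zero entries: [(0, 9), (1, -14), (3, 15), (4, 1)]
Absolute values: [9, 14, 15, 1]
||x||_1 = sum = 39.

39


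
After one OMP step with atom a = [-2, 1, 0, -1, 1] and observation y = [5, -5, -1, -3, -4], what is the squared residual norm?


a^T a = 7.
a^T y = -16.
coeff = -16/7 = -16/7.
||r||^2 = 276/7.

276/7


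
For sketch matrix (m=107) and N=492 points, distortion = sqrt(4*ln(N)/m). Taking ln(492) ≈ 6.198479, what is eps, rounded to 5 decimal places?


ln(492) ≈ 6.198479.
4*ln(N)/m ≈ 4*6.198479/107 ≈ 0.23171884.
eps = sqrt(0.23171884) ≈ 0.4813718 ≈ 0.48137.

0.48137


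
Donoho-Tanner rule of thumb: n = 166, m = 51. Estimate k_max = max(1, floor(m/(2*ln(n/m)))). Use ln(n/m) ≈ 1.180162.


n/m = 166/51.
ln(n/m) ≈ 1.180162.
2*ln(n/m) ≈ 2.360324.
m/(2*ln(n/m)) ≈ 51/2.360324 ≈ 21.6072.
floor = 21.
k_max = max(1, 21) = 21.

21


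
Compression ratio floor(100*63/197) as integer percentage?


100*m/n = 100*63/197 ≈ 31.9797.
floor = 31.

31


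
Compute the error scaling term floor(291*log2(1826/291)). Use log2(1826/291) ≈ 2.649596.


log2(n/k) = log2(1826/291) ≈ 2.649596.
k*log2(n/k) ≈ 291*2.649596 = 771.032436.
floor(771.032436) = 771.

771


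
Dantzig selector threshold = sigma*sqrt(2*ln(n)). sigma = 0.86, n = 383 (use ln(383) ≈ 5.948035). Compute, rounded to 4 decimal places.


ln(383) ≈ 5.948035.
2*ln(n) ≈ 11.89607.
sqrt(2*ln(n)) ≈ sqrt(11.89607) ≈ 3.449068.
threshold ≈ 0.86*3.449068 = 2.96619848 ≈ 2.9662.

2.9662


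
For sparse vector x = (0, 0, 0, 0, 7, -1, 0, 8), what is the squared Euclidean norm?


Non-zero entries: [(4, 7), (5, -1), (7, 8)]
Squares: [49, 1, 64]
||x||_2^2 = sum = 114.

114


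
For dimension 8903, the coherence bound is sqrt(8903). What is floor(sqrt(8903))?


94^2 = 8836 <= 8903 < 9025 = 95^2, so 94 <= sqrt(8903) < 95.
floor(sqrt(8903)) = 94.

94


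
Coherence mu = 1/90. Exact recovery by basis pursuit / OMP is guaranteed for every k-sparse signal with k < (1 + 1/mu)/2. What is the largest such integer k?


1/mu = 90.
1 + 1/mu = 91.
(1 + 1/mu)/2 = 45.5 is not an integer, so k_max = floor(45.5) = 45.

45


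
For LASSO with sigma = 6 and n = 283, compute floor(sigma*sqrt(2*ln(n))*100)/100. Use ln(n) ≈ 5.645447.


ln(283) ≈ 5.645447.
2*ln(n) ≈ 11.290894.
sqrt(2*ln(n)) ≈ sqrt(11.290894) ≈ 3.360193.
lambda ≈ 6*3.360193 = 20.161158.
floor(lambda*100)/100 = 20.16.

20.16


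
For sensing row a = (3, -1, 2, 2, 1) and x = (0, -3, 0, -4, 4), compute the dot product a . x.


Non-zero terms: ['-1*-3', '2*-4', '1*4']
Products: [3, -8, 4]
y = sum = -1.

-1


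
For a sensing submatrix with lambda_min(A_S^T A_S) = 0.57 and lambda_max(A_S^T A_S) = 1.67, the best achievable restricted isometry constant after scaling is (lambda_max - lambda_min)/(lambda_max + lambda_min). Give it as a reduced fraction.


lambda_max - lambda_min = 1.67 - 0.57 = 1.10.
lambda_max + lambda_min = 1.67 + 0.57 = 2.24.
delta = 1.10/2.24 = 110/224 = 55/112.

55/112


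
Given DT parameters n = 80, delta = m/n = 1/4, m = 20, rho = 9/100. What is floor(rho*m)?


m = 1/4*80 = 20.
rho = 9/100.
rho*m = 9/100*20 = 1.8.
k = floor(1.8) = 1.

1


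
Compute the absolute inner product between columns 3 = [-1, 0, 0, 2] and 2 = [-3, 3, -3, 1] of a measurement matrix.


Inner product: -1*-3 + 0*3 + 0*-3 + 2*1
Products: [3, 0, 0, 2]
Sum = 5.
|dot| = 5.

5


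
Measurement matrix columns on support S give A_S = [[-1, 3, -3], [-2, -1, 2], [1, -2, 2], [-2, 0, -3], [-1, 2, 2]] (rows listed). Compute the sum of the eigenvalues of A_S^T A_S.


Sum of eigenvalues of A_S^T A_S = trace(A_S^T A_S) = sum of squared column norms of A_S.
A_S^T A_S diagonal: [11, 18, 30].
trace = 11 + 18 + 30 = 59.

59


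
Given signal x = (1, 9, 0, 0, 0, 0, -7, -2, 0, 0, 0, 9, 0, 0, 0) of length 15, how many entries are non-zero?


Non-zero positions: [0, 1, 6, 7, 11].
Sparsity = 5.

5


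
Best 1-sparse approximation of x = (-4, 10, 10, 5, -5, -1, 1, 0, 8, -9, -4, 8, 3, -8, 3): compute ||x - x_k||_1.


Sorted |x_i| descending: [10, 10, 9, 8, 8, 8, 5, 5, 4, 4, 3, 3, 1, 1, 0]
Keep top 1: [10]
Tail entries: [10, 9, 8, 8, 8, 5, 5, 4, 4, 3, 3, 1, 1, 0]
L1 error = sum of tail = 69.

69


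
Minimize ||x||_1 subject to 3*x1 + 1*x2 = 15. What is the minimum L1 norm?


Axis intercepts:
  x1 = 5, x2 = 0: L1 = 5
  x1 = 0, x2 = 15: L1 = 15
x* = (5, 0)
||x*||_1 = 5.

5


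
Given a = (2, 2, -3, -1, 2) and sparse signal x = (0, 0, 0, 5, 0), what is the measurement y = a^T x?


Non-zero terms: ['-1*5']
Products: [-5]
y = sum = -5.

-5


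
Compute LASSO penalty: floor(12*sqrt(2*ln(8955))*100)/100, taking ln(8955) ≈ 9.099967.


ln(8955) ≈ 9.099967.
2*ln(n) ≈ 18.199934.
sqrt(2*ln(n)) ≈ sqrt(18.199934) ≈ 4.266138.
lambda ≈ 12*4.266138 = 51.193656.
floor(lambda*100)/100 = 51.19.

51.19


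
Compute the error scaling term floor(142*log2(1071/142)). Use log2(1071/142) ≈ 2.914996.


log2(n/k) = log2(1071/142) ≈ 2.914996.
k*log2(n/k) ≈ 142*2.914996 = 413.929432.
floor(413.929432) = 413.

413


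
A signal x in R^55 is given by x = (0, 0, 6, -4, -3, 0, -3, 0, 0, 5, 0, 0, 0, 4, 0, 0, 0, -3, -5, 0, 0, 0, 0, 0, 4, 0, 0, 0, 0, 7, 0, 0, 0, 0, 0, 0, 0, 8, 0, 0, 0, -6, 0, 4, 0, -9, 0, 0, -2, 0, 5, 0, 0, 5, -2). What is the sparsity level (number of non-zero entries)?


Non-zero positions: [2, 3, 4, 6, 9, 13, 17, 18, 24, 29, 37, 41, 43, 45, 48, 50, 53, 54].
Sparsity = 18.

18


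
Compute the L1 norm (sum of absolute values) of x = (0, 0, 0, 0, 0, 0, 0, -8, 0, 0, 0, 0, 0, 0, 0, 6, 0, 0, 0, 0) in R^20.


Non-zero entries: [(7, -8), (15, 6)]
Absolute values: [8, 6]
||x||_1 = sum = 14.

14


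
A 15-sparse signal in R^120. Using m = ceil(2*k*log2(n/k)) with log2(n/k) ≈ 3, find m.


log2(n/k) = log2(120/15) ≈ 3.
2*k*log2(n/k) ≈ 2*15*3 = 90.
m = ceil(90) = 90.

90


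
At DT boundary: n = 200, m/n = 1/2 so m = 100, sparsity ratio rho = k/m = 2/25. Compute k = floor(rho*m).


m = 1/2*200 = 100.
rho = 2/25.
rho*m = 2/25*100 = 8.
k = floor(8) = 8.

8


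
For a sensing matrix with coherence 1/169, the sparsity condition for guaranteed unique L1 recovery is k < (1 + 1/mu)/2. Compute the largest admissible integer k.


1/mu = 169.
1 + 1/mu = 170.
(1 + 1/mu)/2 = 85 is an integer and the inequality is strict, so k_max = 85 - 1 = 84.

84


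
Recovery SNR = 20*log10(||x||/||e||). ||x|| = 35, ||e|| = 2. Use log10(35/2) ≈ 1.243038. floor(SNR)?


||x||/||e|| = 35/2.
log10(35/2) ≈ 1.243038.
20*log10(||x||/||e||) ≈ 20*1.243038 = 24.86076.
floor(24.86076) = 24.

24


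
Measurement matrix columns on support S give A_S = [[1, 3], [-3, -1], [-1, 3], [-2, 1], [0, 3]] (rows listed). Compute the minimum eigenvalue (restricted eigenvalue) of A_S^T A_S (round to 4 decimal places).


A_S^T A_S = [[15, 1], [1, 29]].
trace = 44.
det = 434.
disc = trace^2 - 4*det = 1936 - 4*434 = 200.
sqrt(200) ≈ 14.142136.
lam_min = (44 - sqrt(200))/2 ≈ (44 - 14.142136)/2 = 14.928932 ≈ 14.9289.

14.9289


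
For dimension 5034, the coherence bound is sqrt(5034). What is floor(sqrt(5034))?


70^2 = 4900 <= 5034 < 5041 = 71^2, so 70 <= sqrt(5034) < 71.
floor(sqrt(5034)) = 70.

70


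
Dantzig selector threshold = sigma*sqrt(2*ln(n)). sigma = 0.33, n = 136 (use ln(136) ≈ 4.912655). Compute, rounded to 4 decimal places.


ln(136) ≈ 4.912655.
2*ln(n) ≈ 9.82531.
sqrt(2*ln(n)) ≈ sqrt(9.82531) ≈ 3.134535.
threshold ≈ 0.33*3.134535 = 1.03439655 ≈ 1.0344.

1.0344


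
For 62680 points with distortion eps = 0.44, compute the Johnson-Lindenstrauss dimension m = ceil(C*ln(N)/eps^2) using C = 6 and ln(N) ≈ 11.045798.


ln(62680) ≈ 11.045798.
eps^2 = 0.44^2 = 0.1936.
C*ln(N)/eps^2 ≈ 6*11.045798/0.1936 ≈ 342.3285.
m = ceil(342.3285) = 343.

343


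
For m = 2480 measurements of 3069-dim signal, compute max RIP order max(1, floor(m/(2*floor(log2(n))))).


floor(log2(3069)) = 11.
2*11 = 22.
m/(2*floor(log2(n))) = 2480/22 ≈ 112.7273.
floor = 112.
k = max(1, 112) = 112.

112


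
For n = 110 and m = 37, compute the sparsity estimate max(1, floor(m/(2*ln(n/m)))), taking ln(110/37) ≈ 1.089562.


n/m = 110/37.
ln(n/m) ≈ 1.089562.
2*ln(n/m) ≈ 2.179124.
m/(2*ln(n/m)) ≈ 37/2.179124 ≈ 16.9793.
floor = 16.
k_max = max(1, 16) = 16.

16


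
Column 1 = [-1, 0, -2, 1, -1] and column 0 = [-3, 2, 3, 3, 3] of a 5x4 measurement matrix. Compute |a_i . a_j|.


Inner product: -1*-3 + 0*2 + -2*3 + 1*3 + -1*3
Products: [3, 0, -6, 3, -3]
Sum = -3.
|dot| = 3.

3


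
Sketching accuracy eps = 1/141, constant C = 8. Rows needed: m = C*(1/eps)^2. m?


1/eps = 141.
(1/eps)^2 = 19881.
m = 8*19881 = 159048.

159048


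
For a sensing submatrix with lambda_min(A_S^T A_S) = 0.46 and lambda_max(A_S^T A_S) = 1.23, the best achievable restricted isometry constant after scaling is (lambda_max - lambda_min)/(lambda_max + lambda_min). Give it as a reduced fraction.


lambda_max - lambda_min = 1.23 - 0.46 = 0.77.
lambda_max + lambda_min = 1.23 + 0.46 = 1.69.
delta = 0.77/1.69 = 77/169.

77/169


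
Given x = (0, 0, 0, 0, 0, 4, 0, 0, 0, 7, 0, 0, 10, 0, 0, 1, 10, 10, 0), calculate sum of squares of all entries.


Non-zero entries: [(5, 4), (9, 7), (12, 10), (15, 1), (16, 10), (17, 10)]
Squares: [16, 49, 100, 1, 100, 100]
||x||_2^2 = sum = 366.

366


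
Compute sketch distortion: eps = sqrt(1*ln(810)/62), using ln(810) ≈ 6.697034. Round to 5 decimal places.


ln(810) ≈ 6.697034.
1*ln(N)/m ≈ 1*6.697034/62 ≈ 0.10801668.
eps = sqrt(0.10801668) ≈ 0.3286589 ≈ 0.32866.

0.32866


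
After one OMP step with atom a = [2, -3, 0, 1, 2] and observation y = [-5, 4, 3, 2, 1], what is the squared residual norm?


a^T a = 18.
a^T y = -18.
coeff = -18/18 = -1.
||r||^2 = 37.

37


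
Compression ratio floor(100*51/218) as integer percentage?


100*m/n = 100*51/218 ≈ 23.3945.
floor = 23.

23


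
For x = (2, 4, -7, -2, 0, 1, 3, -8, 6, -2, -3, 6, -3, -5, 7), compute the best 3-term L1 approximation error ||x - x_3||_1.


Sorted |x_i| descending: [8, 7, 7, 6, 6, 5, 4, 3, 3, 3, 2, 2, 2, 1, 0]
Keep top 3: [8, 7, 7]
Tail entries: [6, 6, 5, 4, 3, 3, 3, 2, 2, 2, 1, 0]
L1 error = sum of tail = 37.

37


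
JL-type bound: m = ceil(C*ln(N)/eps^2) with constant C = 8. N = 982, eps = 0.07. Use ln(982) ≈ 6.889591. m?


ln(982) ≈ 6.889591.
eps^2 = 0.07^2 = 0.0049.
C*ln(N)/eps^2 ≈ 8*6.889591/0.0049 ≈ 11248.3118.
m = ceil(11248.3118) = 11249.

11249


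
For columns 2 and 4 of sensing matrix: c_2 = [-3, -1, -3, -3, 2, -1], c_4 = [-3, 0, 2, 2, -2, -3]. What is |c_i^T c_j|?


Inner product: -3*-3 + -1*0 + -3*2 + -3*2 + 2*-2 + -1*-3
Products: [9, 0, -6, -6, -4, 3]
Sum = -4.
|dot| = 4.

4


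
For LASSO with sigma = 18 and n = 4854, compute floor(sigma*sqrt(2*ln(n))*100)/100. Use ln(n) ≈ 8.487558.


ln(4854) ≈ 8.487558.
2*ln(n) ≈ 16.975116.
sqrt(2*ln(n)) ≈ sqrt(16.975116) ≈ 4.120087.
lambda ≈ 18*4.120087 = 74.161566.
floor(lambda*100)/100 = 74.16.

74.16


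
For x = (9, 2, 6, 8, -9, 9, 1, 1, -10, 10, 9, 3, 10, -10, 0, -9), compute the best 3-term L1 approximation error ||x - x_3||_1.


Sorted |x_i| descending: [10, 10, 10, 10, 9, 9, 9, 9, 9, 8, 6, 3, 2, 1, 1, 0]
Keep top 3: [10, 10, 10]
Tail entries: [10, 9, 9, 9, 9, 9, 8, 6, 3, 2, 1, 1, 0]
L1 error = sum of tail = 76.

76


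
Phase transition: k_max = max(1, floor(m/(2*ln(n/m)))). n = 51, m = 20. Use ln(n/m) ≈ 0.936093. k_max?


n/m = 51/20.
ln(n/m) ≈ 0.936093.
2*ln(n/m) ≈ 1.872186.
m/(2*ln(n/m)) ≈ 20/1.872186 ≈ 10.6827.
floor = 10.
k_max = max(1, 10) = 10.

10


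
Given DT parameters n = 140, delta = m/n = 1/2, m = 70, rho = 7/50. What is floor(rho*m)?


m = 1/2*140 = 70.
rho = 7/50.
rho*m = 7/50*70 = 9.8.
k = floor(9.8) = 9.

9


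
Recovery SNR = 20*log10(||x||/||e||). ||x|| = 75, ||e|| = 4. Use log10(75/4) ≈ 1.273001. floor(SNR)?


||x||/||e|| = 75/4.
log10(75/4) ≈ 1.273001.
20*log10(||x||/||e||) ≈ 20*1.273001 = 25.46002.
floor(25.46002) = 25.

25


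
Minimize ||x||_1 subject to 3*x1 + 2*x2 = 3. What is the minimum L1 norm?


Axis intercepts:
  x1 = 1, x2 = 0: L1 = 1
  x1 = 0, x2 = 3/2: L1 = 3/2
x* = (1, 0)
||x*||_1 = 1.

1


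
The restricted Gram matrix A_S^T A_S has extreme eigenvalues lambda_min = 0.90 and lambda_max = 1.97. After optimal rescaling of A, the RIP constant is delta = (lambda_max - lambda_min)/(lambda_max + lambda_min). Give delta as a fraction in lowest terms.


lambda_max - lambda_min = 1.97 - 0.90 = 1.07.
lambda_max + lambda_min = 1.97 + 0.90 = 2.87.
delta = 1.07/2.87 = 107/287.

107/287


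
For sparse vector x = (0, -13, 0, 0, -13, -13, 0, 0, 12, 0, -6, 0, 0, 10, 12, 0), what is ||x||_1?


Non-zero entries: [(1, -13), (4, -13), (5, -13), (8, 12), (10, -6), (13, 10), (14, 12)]
Absolute values: [13, 13, 13, 12, 6, 10, 12]
||x||_1 = sum = 79.

79


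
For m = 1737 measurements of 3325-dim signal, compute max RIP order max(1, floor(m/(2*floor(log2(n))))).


floor(log2(3325)) = 11.
2*11 = 22.
m/(2*floor(log2(n))) = 1737/22 ≈ 78.9545.
floor = 78.
k = max(1, 78) = 78.

78


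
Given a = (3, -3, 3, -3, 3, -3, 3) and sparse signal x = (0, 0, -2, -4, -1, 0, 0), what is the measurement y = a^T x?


Non-zero terms: ['3*-2', '-3*-4', '3*-1']
Products: [-6, 12, -3]
y = sum = 3.

3


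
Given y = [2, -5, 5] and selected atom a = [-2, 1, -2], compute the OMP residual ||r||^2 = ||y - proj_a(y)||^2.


a^T a = 9.
a^T y = -19.
coeff = -19/9 = -19/9.
||r||^2 = 125/9.

125/9


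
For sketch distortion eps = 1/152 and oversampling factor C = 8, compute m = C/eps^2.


1/eps = 152.
(1/eps)^2 = 23104.
m = 8*23104 = 184832.

184832


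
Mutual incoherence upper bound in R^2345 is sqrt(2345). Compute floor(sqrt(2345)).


48^2 = 2304 <= 2345 < 2401 = 49^2, so 48 <= sqrt(2345) < 49.
floor(sqrt(2345)) = 48.

48


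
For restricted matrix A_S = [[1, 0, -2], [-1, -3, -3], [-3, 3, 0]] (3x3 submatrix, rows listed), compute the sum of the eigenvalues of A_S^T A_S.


Sum of eigenvalues of A_S^T A_S = trace(A_S^T A_S) = sum of squared column norms of A_S.
A_S^T A_S diagonal: [11, 18, 13].
trace = 11 + 18 + 13 = 42.

42


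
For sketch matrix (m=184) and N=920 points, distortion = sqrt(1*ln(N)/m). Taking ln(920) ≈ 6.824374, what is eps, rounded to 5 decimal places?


ln(920) ≈ 6.824374.
1*ln(N)/m ≈ 1*6.824374/184 ≈ 0.03708899.
eps = sqrt(0.03708899) ≈ 0.192585 ≈ 0.19259.

0.19259


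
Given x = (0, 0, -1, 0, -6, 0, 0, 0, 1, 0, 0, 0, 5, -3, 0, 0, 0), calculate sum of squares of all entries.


Non-zero entries: [(2, -1), (4, -6), (8, 1), (12, 5), (13, -3)]
Squares: [1, 36, 1, 25, 9]
||x||_2^2 = sum = 72.

72


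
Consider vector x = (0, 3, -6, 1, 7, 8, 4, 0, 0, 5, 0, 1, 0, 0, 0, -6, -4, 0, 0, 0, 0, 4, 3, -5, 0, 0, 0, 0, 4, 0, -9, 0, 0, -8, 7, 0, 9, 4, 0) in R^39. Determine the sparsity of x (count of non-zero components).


Non-zero positions: [1, 2, 3, 4, 5, 6, 9, 11, 15, 16, 21, 22, 23, 28, 30, 33, 34, 36, 37].
Sparsity = 19.

19


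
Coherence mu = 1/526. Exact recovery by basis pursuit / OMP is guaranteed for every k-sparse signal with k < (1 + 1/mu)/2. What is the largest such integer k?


1/mu = 526.
1 + 1/mu = 527.
(1 + 1/mu)/2 = 263.5 is not an integer, so k_max = floor(263.5) = 263.

263


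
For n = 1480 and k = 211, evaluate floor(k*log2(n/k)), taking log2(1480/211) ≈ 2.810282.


log2(n/k) = log2(1480/211) ≈ 2.810282.
k*log2(n/k) ≈ 211*2.810282 = 592.969502.
floor(592.969502) = 592.

592


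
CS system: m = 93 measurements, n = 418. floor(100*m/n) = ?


100*m/n = 100*93/418 ≈ 22.2488.
floor = 22.

22
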